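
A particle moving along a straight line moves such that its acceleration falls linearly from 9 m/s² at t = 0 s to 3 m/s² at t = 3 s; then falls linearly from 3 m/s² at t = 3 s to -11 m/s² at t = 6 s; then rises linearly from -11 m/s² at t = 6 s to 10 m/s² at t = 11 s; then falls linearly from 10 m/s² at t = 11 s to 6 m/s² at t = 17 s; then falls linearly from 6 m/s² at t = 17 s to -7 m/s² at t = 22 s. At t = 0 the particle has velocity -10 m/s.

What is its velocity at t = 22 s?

39 m/s

Δv equals the area under the a-t graph; then v = v₀ + Δv.
0–3 s: ½(9 + 3)(3) = 18 m/s
3–6 s: ½(3 + -11)(3) = -12 m/s
6–11 s: ½(-11 + 10)(5) = -2.5 m/s
11–17 s: ½(10 + 6)(6) = 48 m/s
17–22 s: ½(6 + -7)(5) = -2.5 m/s
Δv = 49 m/s, so v(22) = -10 + (49) = 39 m/s.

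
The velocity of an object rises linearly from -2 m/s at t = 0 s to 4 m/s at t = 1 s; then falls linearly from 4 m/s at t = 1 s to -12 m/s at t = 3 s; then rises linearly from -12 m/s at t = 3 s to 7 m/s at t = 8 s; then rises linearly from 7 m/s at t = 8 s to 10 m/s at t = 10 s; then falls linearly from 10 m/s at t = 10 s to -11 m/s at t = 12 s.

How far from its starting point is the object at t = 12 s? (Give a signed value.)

-3.5 m

Displacement is the signed area under the v-t curve.
0–1 s: ½(-2 + 4)(1) = 1 m
1–3 s: ½(4 + -12)(2) = -8 m
3–8 s: ½(-12 + 7)(5) = -12.5 m
8–10 s: ½(7 + 10)(2) = 17 m
10–12 s: ½(10 + -11)(2) = -1 m
Net displacement = -3.5 m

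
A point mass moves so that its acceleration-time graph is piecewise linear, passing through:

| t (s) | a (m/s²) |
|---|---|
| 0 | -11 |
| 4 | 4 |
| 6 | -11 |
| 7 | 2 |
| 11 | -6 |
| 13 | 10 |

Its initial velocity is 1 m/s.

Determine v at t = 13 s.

Δv equals the area under the a-t graph; then v = v₀ + Δv.
0–4 s: ½(-11 + 4)(4) = -14 m/s
4–6 s: ½(4 + -11)(2) = -7 m/s
6–7 s: ½(-11 + 2)(1) = -4.5 m/s
7–11 s: ½(2 + -6)(4) = -8 m/s
11–13 s: ½(-6 + 10)(2) = 4 m/s
Δv = -29.5 m/s, so v(13) = 1 + (-29.5) = -28.5 m/s.

-28.5 m/s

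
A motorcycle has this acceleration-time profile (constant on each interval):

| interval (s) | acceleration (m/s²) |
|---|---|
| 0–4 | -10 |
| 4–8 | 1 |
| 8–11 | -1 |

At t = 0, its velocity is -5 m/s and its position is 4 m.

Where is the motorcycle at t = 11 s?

On each constant-a segment, Δv = aΔt and Δx = v₀Δt + ½aΔt²; chain segment to segment.
0–4 s: v starts -5 m/s; Δx = -5·4 + ½·-10·4² = -100 m; v ends -45 m/s.
4–8 s: v starts -45 m/s; Δx = -45·4 + ½·1·4² = -172 m; v ends -41 m/s.
8–11 s: v starts -41 m/s; Δx = -41·3 + ½·-1·3² = -127.5 m; v ends -44 m/s.
x(11) = 4 + Σ Δx = -395.5 m.

-395.5 m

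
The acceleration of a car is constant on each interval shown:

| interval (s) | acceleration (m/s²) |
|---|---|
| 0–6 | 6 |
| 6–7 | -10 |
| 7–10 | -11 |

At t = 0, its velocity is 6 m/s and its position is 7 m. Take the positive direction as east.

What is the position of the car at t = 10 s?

234.5 m

On each constant-a segment, Δv = aΔt and Δx = v₀Δt + ½aΔt²; chain segment to segment.
0–6 s: v starts 6 m/s; Δx = 6·6 + ½·6·6² = 144 m; v ends 42 m/s.
6–7 s: v starts 42 m/s; Δx = 42·1 + ½·-10·1² = 37 m; v ends 32 m/s.
7–10 s: v starts 32 m/s; Δx = 32·3 + ½·-11·3² = 46.5 m; v ends -1 m/s.
x(10) = 7 + Σ Δx = 234.5 m.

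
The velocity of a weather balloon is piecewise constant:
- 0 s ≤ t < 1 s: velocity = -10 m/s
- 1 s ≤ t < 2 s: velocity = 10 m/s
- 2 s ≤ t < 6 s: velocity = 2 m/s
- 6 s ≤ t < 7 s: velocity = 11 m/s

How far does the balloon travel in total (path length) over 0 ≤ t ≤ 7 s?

39 m

Total distance travelled is ∫|v| dt — sum the magnitudes of each area piece.
0–1 s: |-10| × 1 = 10 m
1–2 s: |10| × 1 = 10 m
2–6 s: |2| × 4 = 8 m
6–7 s: |11| × 1 = 11 m
Total distance = 39 m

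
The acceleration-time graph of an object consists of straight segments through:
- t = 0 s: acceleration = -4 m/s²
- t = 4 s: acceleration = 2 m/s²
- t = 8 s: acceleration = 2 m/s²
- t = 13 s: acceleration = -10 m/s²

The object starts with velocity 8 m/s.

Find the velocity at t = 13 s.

-8 m/s

Δv equals the area under the a-t graph; then v = v₀ + Δv.
0–4 s: ½(-4 + 2)(4) = -4 m/s
4–8 s: 2 × 4 = 8 m/s
8–13 s: ½(2 + -10)(5) = -20 m/s
Δv = -16 m/s, so v(13) = 8 + (-16) = -8 m/s.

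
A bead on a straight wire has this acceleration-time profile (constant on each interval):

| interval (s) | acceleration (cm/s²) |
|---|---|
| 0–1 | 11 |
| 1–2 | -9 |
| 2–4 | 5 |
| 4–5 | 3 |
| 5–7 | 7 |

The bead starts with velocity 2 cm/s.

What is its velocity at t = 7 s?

Δv equals the area under the a-t graph; then v = v₀ + Δv.
0–1 s: 11 × 1 = 11 cm/s
1–2 s: -9 × 1 = -9 cm/s
2–4 s: 5 × 2 = 10 cm/s
4–5 s: 3 × 1 = 3 cm/s
5–7 s: 7 × 2 = 14 cm/s
Δv = 29 cm/s, so v(7) = 2 + (29) = 31 cm/s.

31 cm/s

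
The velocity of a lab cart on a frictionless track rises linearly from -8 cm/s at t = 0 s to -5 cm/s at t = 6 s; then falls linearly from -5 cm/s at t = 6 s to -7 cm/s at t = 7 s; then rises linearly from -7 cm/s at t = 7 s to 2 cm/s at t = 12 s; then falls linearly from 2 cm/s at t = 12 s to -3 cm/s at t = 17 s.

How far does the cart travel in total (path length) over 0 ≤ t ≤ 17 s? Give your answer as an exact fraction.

596/9 cm

Distance (not displacement) is the total path length: add the absolute areas under v-t.
0–6 s: |½(-8 + -5)(6)| = 39 cm
6–7 s: |½(-5 + -7)(1)| = 6 cm
7–12 s: v = 0 at t = 98/9 s; triangle areas 245/18 + 10/9 = 265/18 cm
12–17 s: v = 0 at t = 14 s; triangle areas 2 + 4.5 = 6.5 cm
Total distance = 596/9 cm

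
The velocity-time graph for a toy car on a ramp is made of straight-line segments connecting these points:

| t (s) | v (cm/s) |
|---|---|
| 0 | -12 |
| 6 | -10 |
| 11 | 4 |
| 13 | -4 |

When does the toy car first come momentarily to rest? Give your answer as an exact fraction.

t = 67/7 s

v changes sign on 6–11 s (from -10 to 4); the graph is linear there, so v = 0 at t = 6 + (10)·(11 − 6)/(4 − -10) = 67/7 s.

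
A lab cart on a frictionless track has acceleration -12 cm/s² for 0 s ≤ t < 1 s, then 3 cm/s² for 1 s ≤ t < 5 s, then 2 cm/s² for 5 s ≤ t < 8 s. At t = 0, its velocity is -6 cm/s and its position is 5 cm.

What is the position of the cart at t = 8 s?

-64 cm

On each constant-a segment, Δv = aΔt and Δx = v₀Δt + ½aΔt²; chain segment to segment.
0–1 s: v starts -6 cm/s; Δx = -6·1 + ½·-12·1² = -12 cm; v ends -18 cm/s.
1–5 s: v starts -18 cm/s; Δx = -18·4 + ½·3·4² = -48 cm; v ends -6 cm/s.
5–8 s: v starts -6 cm/s; Δx = -6·3 + ½·2·3² = -9 cm; v ends 0 cm/s.
x(8) = 5 + Σ Δx = -64 cm.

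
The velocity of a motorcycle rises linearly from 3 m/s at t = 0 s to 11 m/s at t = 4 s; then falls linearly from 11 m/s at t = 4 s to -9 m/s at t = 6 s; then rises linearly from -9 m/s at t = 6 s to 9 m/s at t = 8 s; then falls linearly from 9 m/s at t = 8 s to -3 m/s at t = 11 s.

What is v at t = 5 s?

1 m/s

On 4–6 s the graph is linear from 11 to -9 m/s: v(5) = 11 + (-9 − 11)·(5 − 4)/(6 − 4) = 1 m/s.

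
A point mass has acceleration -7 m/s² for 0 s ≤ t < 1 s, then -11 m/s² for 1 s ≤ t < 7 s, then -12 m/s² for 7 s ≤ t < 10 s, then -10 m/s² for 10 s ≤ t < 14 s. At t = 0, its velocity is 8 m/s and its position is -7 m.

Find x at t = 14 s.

-927.5 m

On each constant-a segment, Δv = aΔt and Δx = v₀Δt + ½aΔt²; chain segment to segment.
0–1 s: v starts 8 m/s; Δx = 8·1 + ½·-7·1² = 4.5 m; v ends 1 m/s.
1–7 s: v starts 1 m/s; Δx = 1·6 + ½·-11·6² = -192 m; v ends -65 m/s.
7–10 s: v starts -65 m/s; Δx = -65·3 + ½·-12·3² = -249 m; v ends -101 m/s.
10–14 s: v starts -101 m/s; Δx = -101·4 + ½·-10·4² = -484 m; v ends -141 m/s.
x(14) = -7 + Σ Δx = -927.5 m.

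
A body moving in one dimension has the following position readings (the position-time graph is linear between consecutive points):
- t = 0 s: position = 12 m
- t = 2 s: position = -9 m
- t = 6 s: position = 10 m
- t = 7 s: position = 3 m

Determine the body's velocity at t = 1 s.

-10.5 m/s

Velocity is the slope of the x-t graph on 0–2 s: (-9 − 12)/(2 − 0) = -10.5 m/s.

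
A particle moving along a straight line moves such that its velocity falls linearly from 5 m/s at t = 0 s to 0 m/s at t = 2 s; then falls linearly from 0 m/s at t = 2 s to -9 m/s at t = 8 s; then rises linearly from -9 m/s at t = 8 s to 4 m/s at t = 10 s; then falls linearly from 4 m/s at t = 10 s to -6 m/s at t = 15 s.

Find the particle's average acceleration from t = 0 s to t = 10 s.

-0.1 m/s²

Average acceleration = Δv/Δt = (4 − 5)/(10 − 0) = -0.1 m/s².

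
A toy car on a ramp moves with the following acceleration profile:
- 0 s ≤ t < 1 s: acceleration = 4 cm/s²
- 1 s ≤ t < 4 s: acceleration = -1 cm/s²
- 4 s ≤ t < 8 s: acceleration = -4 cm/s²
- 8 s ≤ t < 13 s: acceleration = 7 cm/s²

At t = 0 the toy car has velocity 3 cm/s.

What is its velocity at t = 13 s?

23 cm/s

Δv equals the area under the a-t graph; then v = v₀ + Δv.
0–1 s: 4 × 1 = 4 cm/s
1–4 s: -1 × 3 = -3 cm/s
4–8 s: -4 × 4 = -16 cm/s
8–13 s: 7 × 5 = 35 cm/s
Δv = 20 cm/s, so v(13) = 3 + (20) = 23 cm/s.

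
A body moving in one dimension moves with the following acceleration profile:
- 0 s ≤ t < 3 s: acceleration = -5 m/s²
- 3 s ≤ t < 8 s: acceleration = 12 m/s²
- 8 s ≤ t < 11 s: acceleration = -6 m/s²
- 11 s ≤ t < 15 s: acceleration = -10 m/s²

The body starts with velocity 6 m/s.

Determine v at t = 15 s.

Δv equals the area under the a-t graph; then v = v₀ + Δv.
0–3 s: -5 × 3 = -15 m/s
3–8 s: 12 × 5 = 60 m/s
8–11 s: -6 × 3 = -18 m/s
11–15 s: -10 × 4 = -40 m/s
Δv = -13 m/s, so v(15) = 6 + (-13) = -7 m/s.

-7 m/s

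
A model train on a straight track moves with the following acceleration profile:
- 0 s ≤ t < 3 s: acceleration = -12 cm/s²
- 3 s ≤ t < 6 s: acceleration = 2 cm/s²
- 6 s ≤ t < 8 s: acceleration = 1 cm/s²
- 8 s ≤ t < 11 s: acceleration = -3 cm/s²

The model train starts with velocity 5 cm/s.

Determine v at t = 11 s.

-32 cm/s

Δv equals the area under the a-t graph; then v = v₀ + Δv.
0–3 s: -12 × 3 = -36 cm/s
3–6 s: 2 × 3 = 6 cm/s
6–8 s: 1 × 2 = 2 cm/s
8–11 s: -3 × 3 = -9 cm/s
Δv = -37 cm/s, so v(11) = 5 + (-37) = -32 cm/s.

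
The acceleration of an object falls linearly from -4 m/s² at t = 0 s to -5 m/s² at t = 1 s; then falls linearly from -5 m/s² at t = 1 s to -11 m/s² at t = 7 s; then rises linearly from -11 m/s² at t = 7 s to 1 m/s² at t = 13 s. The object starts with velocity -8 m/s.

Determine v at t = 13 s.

Δv equals the area under the a-t graph; then v = v₀ + Δv.
0–1 s: ½(-4 + -5)(1) = -4.5 m/s
1–7 s: ½(-5 + -11)(6) = -48 m/s
7–13 s: ½(-11 + 1)(6) = -30 m/s
Δv = -82.5 m/s, so v(13) = -8 + (-82.5) = -90.5 m/s.

-90.5 m/s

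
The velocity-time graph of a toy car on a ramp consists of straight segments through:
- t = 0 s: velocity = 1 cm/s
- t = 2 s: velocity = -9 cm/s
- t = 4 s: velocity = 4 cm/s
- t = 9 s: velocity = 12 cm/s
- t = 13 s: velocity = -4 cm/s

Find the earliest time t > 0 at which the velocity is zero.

t = 0.2 s

v changes sign on 0–2 s (from 1 to -9); the graph is linear there, so v = 0 at t = 0 + (-1)·(2 − 0)/(-9 − 1) = 0.2 s.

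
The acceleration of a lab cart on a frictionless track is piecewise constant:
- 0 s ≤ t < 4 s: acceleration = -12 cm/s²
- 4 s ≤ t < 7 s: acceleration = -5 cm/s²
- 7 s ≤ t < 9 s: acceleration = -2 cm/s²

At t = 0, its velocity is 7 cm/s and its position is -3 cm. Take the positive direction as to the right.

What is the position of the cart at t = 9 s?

On each constant-a segment, Δv = aΔt and Δx = v₀Δt + ½aΔt²; chain segment to segment.
0–4 s: v starts 7 cm/s; Δx = 7·4 + ½·-12·4² = -68 cm; v ends -41 cm/s.
4–7 s: v starts -41 cm/s; Δx = -41·3 + ½·-5·3² = -145.5 cm; v ends -56 cm/s.
7–9 s: v starts -56 cm/s; Δx = -56·2 + ½·-2·2² = -116 cm; v ends -60 cm/s.
x(9) = -3 + Σ Δx = -332.5 cm.

-332.5 cm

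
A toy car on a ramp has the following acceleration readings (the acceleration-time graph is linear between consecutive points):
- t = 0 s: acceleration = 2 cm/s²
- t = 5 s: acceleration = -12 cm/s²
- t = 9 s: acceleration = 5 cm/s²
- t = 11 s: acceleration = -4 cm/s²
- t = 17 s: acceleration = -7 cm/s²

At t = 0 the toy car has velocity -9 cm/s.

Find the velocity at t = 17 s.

Δv equals the area under the a-t graph; then v = v₀ + Δv.
0–5 s: ½(2 + -12)(5) = -25 cm/s
5–9 s: ½(-12 + 5)(4) = -14 cm/s
9–11 s: ½(5 + -4)(2) = 1 cm/s
11–17 s: ½(-4 + -7)(6) = -33 cm/s
Δv = -71 cm/s, so v(17) = -9 + (-71) = -80 cm/s.

-80 cm/s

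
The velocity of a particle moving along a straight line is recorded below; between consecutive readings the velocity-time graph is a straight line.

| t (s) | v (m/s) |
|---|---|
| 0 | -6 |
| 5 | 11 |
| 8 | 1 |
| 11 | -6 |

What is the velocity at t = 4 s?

7.6 m/s

On 0–5 s the graph is linear from -6 to 11 m/s: v(4) = -6 + (11 − -6)·(4 − 0)/(5 − 0) = 7.6 m/s.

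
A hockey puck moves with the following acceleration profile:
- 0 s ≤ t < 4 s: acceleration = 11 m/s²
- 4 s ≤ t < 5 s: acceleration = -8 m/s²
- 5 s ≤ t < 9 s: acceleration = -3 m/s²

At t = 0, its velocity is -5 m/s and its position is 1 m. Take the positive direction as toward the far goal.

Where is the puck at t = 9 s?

On each constant-a segment, Δv = aΔt and Δx = v₀Δt + ½aΔt²; chain segment to segment.
0–4 s: v starts -5 m/s; Δx = -5·4 + ½·11·4² = 68 m; v ends 39 m/s.
4–5 s: v starts 39 m/s; Δx = 39·1 + ½·-8·1² = 35 m; v ends 31 m/s.
5–9 s: v starts 31 m/s; Δx = 31·4 + ½·-3·4² = 100 m; v ends 19 m/s.
x(9) = 1 + Σ Δx = 204 m.

204 m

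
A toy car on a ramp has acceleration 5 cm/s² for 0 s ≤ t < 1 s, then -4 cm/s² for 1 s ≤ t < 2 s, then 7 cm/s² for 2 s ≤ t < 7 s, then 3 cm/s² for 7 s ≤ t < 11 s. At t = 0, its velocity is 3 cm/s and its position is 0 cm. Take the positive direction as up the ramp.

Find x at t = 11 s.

299 cm

On each constant-a segment, Δv = aΔt and Δx = v₀Δt + ½aΔt²; chain segment to segment.
0–1 s: v starts 3 cm/s; Δx = 3·1 + ½·5·1² = 5.5 cm; v ends 8 cm/s.
1–2 s: v starts 8 cm/s; Δx = 8·1 + ½·-4·1² = 6 cm; v ends 4 cm/s.
2–7 s: v starts 4 cm/s; Δx = 4·5 + ½·7·5² = 107.5 cm; v ends 39 cm/s.
7–11 s: v starts 39 cm/s; Δx = 39·4 + ½·3·4² = 180 cm; v ends 51 cm/s.
x(11) = 0 + Σ Δx = 299 cm.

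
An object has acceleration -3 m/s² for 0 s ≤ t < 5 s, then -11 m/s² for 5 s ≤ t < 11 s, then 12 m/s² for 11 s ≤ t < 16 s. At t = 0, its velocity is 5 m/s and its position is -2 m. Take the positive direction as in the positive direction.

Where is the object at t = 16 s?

-502.5 m

On each constant-a segment, Δv = aΔt and Δx = v₀Δt + ½aΔt²; chain segment to segment.
0–5 s: v starts 5 m/s; Δx = 5·5 + ½·-3·5² = -12.5 m; v ends -10 m/s.
5–11 s: v starts -10 m/s; Δx = -10·6 + ½·-11·6² = -258 m; v ends -76 m/s.
11–16 s: v starts -76 m/s; Δx = -76·5 + ½·12·5² = -230 m; v ends -16 m/s.
x(16) = -2 + Σ Δx = -502.5 m.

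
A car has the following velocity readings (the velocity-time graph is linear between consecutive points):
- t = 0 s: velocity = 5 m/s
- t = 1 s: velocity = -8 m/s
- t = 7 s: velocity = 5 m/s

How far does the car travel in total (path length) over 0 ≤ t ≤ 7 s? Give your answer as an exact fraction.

Distance (not displacement) is the total path length: add the absolute areas under v-t.
0–1 s: v = 0 at t = 5/13 s; triangle areas 25/26 + 32/13 = 89/26 m
1–7 s: v = 0 at t = 61/13 s; triangle areas 192/13 + 75/13 = 267/13 m
Total distance = 623/26 m

623/26 m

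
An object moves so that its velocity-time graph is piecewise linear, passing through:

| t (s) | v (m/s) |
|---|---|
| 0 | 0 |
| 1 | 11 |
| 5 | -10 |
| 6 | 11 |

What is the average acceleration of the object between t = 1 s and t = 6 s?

0 m/s²

Average acceleration = Δv/Δt = (11 − 11)/(6 − 1) = 0 m/s².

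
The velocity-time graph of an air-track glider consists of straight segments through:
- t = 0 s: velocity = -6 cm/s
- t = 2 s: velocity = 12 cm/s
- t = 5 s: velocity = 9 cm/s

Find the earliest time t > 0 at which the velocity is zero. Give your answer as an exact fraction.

v changes sign on 0–2 s (from -6 to 12); the graph is linear there, so v = 0 at t = 0 + (6)·(2 − 0)/(12 − -6) = 2/3 s.

t = 2/3 s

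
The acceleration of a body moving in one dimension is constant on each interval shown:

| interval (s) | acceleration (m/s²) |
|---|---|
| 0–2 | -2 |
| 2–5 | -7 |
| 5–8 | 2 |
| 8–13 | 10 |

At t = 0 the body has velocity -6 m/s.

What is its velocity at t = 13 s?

25 m/s

Δv equals the area under the a-t graph; then v = v₀ + Δv.
0–2 s: -2 × 2 = -4 m/s
2–5 s: -7 × 3 = -21 m/s
5–8 s: 2 × 3 = 6 m/s
8–13 s: 10 × 5 = 50 m/s
Δv = 31 m/s, so v(13) = -6 + (31) = 25 m/s.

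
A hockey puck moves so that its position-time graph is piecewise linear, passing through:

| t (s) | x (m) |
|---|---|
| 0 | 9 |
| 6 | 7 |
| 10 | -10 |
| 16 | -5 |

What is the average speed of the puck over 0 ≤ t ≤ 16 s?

Average speed = (total path length)/(elapsed time); on a piecewise-linear x-t graph the path length is Σ|Δx|.
0–6 s: |Δx| = |7 − 9| = 2 m
6–10 s: |Δx| = |-10 − 7| = 17 m
10–16 s: |Δx| = |-5 − -10| = 5 m
Total path = 24 m; average speed = 24/16 = 1.5 m/s.

1.5 m/s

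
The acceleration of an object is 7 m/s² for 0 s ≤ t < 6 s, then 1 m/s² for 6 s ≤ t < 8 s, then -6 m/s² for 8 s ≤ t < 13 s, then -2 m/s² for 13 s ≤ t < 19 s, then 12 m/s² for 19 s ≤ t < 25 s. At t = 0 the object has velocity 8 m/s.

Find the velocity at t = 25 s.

82 m/s

Δv equals the area under the a-t graph; then v = v₀ + Δv.
0–6 s: 7 × 6 = 42 m/s
6–8 s: 1 × 2 = 2 m/s
8–13 s: -6 × 5 = -30 m/s
13–19 s: -2 × 6 = -12 m/s
19–25 s: 12 × 6 = 72 m/s
Δv = 74 m/s, so v(25) = 8 + (74) = 82 m/s.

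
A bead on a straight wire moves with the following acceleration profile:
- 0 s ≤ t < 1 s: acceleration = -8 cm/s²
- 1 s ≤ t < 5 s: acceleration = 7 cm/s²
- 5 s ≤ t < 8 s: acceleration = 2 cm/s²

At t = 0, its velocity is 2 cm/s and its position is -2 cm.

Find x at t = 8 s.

On each constant-a segment, Δv = aΔt and Δx = v₀Δt + ½aΔt²; chain segment to segment.
0–1 s: v starts 2 cm/s; Δx = 2·1 + ½·-8·1² = -2 cm; v ends -6 cm/s.
1–5 s: v starts -6 cm/s; Δx = -6·4 + ½·7·4² = 32 cm; v ends 22 cm/s.
5–8 s: v starts 22 cm/s; Δx = 22·3 + ½·2·3² = 75 cm; v ends 28 cm/s.
x(8) = -2 + Σ Δx = 103 cm.

103 cm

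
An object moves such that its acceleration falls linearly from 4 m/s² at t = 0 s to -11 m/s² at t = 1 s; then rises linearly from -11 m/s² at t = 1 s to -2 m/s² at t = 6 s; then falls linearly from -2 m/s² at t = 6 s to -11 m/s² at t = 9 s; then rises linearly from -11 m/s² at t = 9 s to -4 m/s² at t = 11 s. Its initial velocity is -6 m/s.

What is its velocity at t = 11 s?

Δv equals the area under the a-t graph; then v = v₀ + Δv.
0–1 s: ½(4 + -11)(1) = -3.5 m/s
1–6 s: ½(-11 + -2)(5) = -32.5 m/s
6–9 s: ½(-2 + -11)(3) = -19.5 m/s
9–11 s: ½(-11 + -4)(2) = -15 m/s
Δv = -70.5 m/s, so v(11) = -6 + (-70.5) = -76.5 m/s.

-76.5 m/s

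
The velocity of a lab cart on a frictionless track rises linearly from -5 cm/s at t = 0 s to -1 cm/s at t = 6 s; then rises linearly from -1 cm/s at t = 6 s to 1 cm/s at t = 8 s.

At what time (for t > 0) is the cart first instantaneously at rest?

t = 7 s

v changes sign on 6–8 s (from -1 to 1); the graph is linear there, so v = 0 at t = 6 + (1)·(8 − 6)/(1 − -1) = 7 s.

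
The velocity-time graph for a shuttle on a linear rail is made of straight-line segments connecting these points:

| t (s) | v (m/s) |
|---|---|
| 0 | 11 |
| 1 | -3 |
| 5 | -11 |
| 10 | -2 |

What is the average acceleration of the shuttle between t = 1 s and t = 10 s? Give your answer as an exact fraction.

Average acceleration = Δv/Δt = (-2 − -3)/(10 − 1) = 1/9 m/s².

1/9 m/s²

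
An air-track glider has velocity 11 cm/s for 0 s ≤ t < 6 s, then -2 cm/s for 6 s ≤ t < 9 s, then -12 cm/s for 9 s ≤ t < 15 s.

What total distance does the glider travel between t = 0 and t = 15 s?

144 cm

Distance (not displacement) is the total path length: add the absolute areas under v-t.
0–6 s: |11| × 6 = 66 cm
6–9 s: |-2| × 3 = 6 cm
9–15 s: |-12| × 6 = 72 cm
Total distance = 144 cm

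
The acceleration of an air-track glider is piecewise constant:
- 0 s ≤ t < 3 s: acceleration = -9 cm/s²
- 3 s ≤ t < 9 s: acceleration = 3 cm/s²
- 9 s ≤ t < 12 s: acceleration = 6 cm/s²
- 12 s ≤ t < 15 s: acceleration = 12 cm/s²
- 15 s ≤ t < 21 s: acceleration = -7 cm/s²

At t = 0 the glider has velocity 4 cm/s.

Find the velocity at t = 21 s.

Δv equals the area under the a-t graph; then v = v₀ + Δv.
0–3 s: -9 × 3 = -27 cm/s
3–9 s: 3 × 6 = 18 cm/s
9–12 s: 6 × 3 = 18 cm/s
12–15 s: 12 × 3 = 36 cm/s
15–21 s: -7 × 6 = -42 cm/s
Δv = 3 cm/s, so v(21) = 4 + (3) = 7 cm/s.

7 cm/s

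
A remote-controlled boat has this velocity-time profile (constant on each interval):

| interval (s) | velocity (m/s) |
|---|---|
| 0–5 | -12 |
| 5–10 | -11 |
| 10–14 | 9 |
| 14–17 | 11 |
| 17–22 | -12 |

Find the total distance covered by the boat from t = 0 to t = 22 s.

Distance (not displacement) is the total path length: add the absolute areas under v-t.
0–5 s: |-12| × 5 = 60 m
5–10 s: |-11| × 5 = 55 m
10–14 s: |9| × 4 = 36 m
14–17 s: |11| × 3 = 33 m
17–22 s: |-12| × 5 = 60 m
Total distance = 244 m

244 m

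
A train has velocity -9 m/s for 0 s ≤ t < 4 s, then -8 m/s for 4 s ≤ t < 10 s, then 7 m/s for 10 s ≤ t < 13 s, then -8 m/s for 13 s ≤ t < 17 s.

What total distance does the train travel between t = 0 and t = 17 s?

137 m

Total distance travelled is ∫|v| dt — sum the magnitudes of each area piece.
0–4 s: |-9| × 4 = 36 m
4–10 s: |-8| × 6 = 48 m
10–13 s: |7| × 3 = 21 m
13–17 s: |-8| × 4 = 32 m
Total distance = 137 m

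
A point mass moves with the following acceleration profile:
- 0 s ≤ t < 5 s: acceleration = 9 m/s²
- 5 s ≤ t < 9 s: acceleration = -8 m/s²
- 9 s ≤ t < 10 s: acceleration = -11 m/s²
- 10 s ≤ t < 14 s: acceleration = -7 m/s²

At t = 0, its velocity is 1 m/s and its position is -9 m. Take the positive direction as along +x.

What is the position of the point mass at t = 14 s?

193 m

On each constant-a segment, Δv = aΔt and Δx = v₀Δt + ½aΔt²; chain segment to segment.
0–5 s: v starts 1 m/s; Δx = 1·5 + ½·9·5² = 117.5 m; v ends 46 m/s.
5–9 s: v starts 46 m/s; Δx = 46·4 + ½·-8·4² = 120 m; v ends 14 m/s.
9–10 s: v starts 14 m/s; Δx = 14·1 + ½·-11·1² = 8.5 m; v ends 3 m/s.
10–14 s: v starts 3 m/s; Δx = 3·4 + ½·-7·4² = -44 m; v ends -25 m/s.
x(14) = -9 + Σ Δx = 193 m.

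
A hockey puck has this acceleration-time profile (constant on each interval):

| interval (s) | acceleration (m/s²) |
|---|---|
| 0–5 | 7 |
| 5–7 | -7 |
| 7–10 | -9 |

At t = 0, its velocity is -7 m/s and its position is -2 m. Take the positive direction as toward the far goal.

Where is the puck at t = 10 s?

94 m

On each constant-a segment, Δv = aΔt and Δx = v₀Δt + ½aΔt²; chain segment to segment.
0–5 s: v starts -7 m/s; Δx = -7·5 + ½·7·5² = 52.5 m; v ends 28 m/s.
5–7 s: v starts 28 m/s; Δx = 28·2 + ½·-7·2² = 42 m; v ends 14 m/s.
7–10 s: v starts 14 m/s; Δx = 14·3 + ½·-9·3² = 1.5 m; v ends -13 m/s.
x(10) = -2 + Σ Δx = 94 m.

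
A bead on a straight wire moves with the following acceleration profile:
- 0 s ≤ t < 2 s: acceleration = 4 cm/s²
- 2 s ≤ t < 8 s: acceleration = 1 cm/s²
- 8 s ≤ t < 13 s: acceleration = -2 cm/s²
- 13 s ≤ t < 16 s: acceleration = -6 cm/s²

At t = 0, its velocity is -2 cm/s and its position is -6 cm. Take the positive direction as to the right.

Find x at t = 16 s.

66 cm

On each constant-a segment, Δv = aΔt and Δx = v₀Δt + ½aΔt²; chain segment to segment.
0–2 s: v starts -2 cm/s; Δx = -2·2 + ½·4·2² = 4 cm; v ends 6 cm/s.
2–8 s: v starts 6 cm/s; Δx = 6·6 + ½·1·6² = 54 cm; v ends 12 cm/s.
8–13 s: v starts 12 cm/s; Δx = 12·5 + ½·-2·5² = 35 cm; v ends 2 cm/s.
13–16 s: v starts 2 cm/s; Δx = 2·3 + ½·-6·3² = -21 cm; v ends -16 cm/s.
x(16) = -6 + Σ Δx = 66 cm.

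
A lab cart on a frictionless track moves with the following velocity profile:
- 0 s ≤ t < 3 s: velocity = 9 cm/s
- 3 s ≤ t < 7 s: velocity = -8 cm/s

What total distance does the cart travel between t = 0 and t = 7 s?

59 cm

Total distance travelled is ∫|v| dt — sum the magnitudes of each area piece.
0–3 s: |9| × 3 = 27 cm
3–7 s: |-8| × 4 = 32 cm
Total distance = 59 cm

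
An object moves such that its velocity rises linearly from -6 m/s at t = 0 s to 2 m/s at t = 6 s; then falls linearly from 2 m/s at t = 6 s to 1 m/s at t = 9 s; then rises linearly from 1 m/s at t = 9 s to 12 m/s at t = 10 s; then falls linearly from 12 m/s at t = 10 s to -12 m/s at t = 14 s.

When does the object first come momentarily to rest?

t = 4.5 s

v changes sign on 0–6 s (from -6 to 2); the graph is linear there, so v = 0 at t = 0 + (6)·(6 − 0)/(2 − -6) = 4.5 s.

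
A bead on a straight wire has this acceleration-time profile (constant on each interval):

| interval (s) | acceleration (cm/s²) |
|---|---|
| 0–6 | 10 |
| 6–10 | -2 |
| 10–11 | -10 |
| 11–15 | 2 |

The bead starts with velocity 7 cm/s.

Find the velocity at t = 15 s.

Δv equals the area under the a-t graph; then v = v₀ + Δv.
0–6 s: 10 × 6 = 60 cm/s
6–10 s: -2 × 4 = -8 cm/s
10–11 s: -10 × 1 = -10 cm/s
11–15 s: 2 × 4 = 8 cm/s
Δv = 50 cm/s, so v(15) = 7 + (50) = 57 cm/s.

57 cm/s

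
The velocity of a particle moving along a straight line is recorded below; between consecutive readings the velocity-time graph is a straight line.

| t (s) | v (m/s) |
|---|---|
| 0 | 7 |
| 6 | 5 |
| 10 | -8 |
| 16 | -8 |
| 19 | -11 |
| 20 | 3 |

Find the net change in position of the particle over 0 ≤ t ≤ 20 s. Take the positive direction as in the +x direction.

-50.5 m

Displacement is the signed area under the v-t curve.
0–6 s: ½(7 + 5)(6) = 36 m
6–10 s: ½(5 + -8)(4) = -6 m
10–16 s: -8 × 6 = -48 m
16–19 s: ½(-8 + -11)(3) = -28.5 m
19–20 s: ½(-11 + 3)(1) = -4 m
Net displacement = -50.5 m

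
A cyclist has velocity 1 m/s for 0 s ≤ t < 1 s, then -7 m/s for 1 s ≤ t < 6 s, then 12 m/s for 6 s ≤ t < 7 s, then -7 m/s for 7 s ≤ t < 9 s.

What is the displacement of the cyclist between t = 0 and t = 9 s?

-36 m

Displacement is the signed area under the v-t curve.
0–1 s: 1 × 1 = 1 m
1–6 s: -7 × 5 = -35 m
6–7 s: 12 × 1 = 12 m
7–9 s: -7 × 2 = -14 m
Net displacement = -36 m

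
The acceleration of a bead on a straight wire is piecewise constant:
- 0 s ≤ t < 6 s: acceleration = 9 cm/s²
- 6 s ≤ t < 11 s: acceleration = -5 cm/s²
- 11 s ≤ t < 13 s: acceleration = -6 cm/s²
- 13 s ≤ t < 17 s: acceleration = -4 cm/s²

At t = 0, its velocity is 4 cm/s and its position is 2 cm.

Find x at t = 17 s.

521.5 cm

On each constant-a segment, Δv = aΔt and Δx = v₀Δt + ½aΔt²; chain segment to segment.
0–6 s: v starts 4 cm/s; Δx = 4·6 + ½·9·6² = 186 cm; v ends 58 cm/s.
6–11 s: v starts 58 cm/s; Δx = 58·5 + ½·-5·5² = 227.5 cm; v ends 33 cm/s.
11–13 s: v starts 33 cm/s; Δx = 33·2 + ½·-6·2² = 54 cm; v ends 21 cm/s.
13–17 s: v starts 21 cm/s; Δx = 21·4 + ½·-4·4² = 52 cm; v ends 5 cm/s.
x(17) = 2 + Σ Δx = 521.5 cm.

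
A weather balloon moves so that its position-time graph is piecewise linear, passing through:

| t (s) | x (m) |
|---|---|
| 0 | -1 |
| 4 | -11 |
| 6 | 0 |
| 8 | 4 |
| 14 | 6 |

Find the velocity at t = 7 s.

2 m/s

Velocity is the slope of the x-t graph on 6–8 s: (4 − 0)/(8 − 6) = 2 m/s.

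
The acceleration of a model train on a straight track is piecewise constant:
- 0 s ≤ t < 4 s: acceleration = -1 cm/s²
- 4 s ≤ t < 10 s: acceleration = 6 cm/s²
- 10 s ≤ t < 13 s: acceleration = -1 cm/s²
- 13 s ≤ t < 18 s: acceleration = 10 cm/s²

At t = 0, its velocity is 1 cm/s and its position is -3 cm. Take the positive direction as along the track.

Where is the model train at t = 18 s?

452.5 cm

On each constant-a segment, Δv = aΔt and Δx = v₀Δt + ½aΔt²; chain segment to segment.
0–4 s: v starts 1 cm/s; Δx = 1·4 + ½·-1·4² = -4 cm; v ends -3 cm/s.
4–10 s: v starts -3 cm/s; Δx = -3·6 + ½·6·6² = 90 cm; v ends 33 cm/s.
10–13 s: v starts 33 cm/s; Δx = 33·3 + ½·-1·3² = 94.5 cm; v ends 30 cm/s.
13–18 s: v starts 30 cm/s; Δx = 30·5 + ½·10·5² = 275 cm; v ends 80 cm/s.
x(18) = -3 + Σ Δx = 452.5 cm.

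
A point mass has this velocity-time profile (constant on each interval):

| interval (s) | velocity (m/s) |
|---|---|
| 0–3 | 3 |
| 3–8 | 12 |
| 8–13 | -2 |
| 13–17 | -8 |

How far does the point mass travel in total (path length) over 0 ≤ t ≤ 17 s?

111 m

Total distance travelled is ∫|v| dt — sum the magnitudes of each area piece.
0–3 s: |3| × 3 = 9 m
3–8 s: |12| × 5 = 60 m
8–13 s: |-2| × 5 = 10 m
13–17 s: |-8| × 4 = 32 m
Total distance = 111 m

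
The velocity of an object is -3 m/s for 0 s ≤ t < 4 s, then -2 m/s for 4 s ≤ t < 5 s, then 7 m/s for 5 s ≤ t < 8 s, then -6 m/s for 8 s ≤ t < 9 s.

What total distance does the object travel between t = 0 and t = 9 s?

Distance (not displacement) is the total path length: add the absolute areas under v-t.
0–4 s: |-3| × 4 = 12 m
4–5 s: |-2| × 1 = 2 m
5–8 s: |7| × 3 = 21 m
8–9 s: |-6| × 1 = 6 m
Total distance = 41 m

41 m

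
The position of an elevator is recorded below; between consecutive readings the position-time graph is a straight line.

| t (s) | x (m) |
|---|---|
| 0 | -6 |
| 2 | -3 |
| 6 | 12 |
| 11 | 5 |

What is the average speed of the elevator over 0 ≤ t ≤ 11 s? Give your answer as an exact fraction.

25/11 m/s

Average speed = (total path length)/(elapsed time); on a piecewise-linear x-t graph the path length is Σ|Δx|.
0–2 s: |Δx| = |-3 − -6| = 3 m
2–6 s: |Δx| = |12 − -3| = 15 m
6–11 s: |Δx| = |5 − 12| = 7 m
Total path = 25 m; average speed = 25/11 = 25/11 m/s.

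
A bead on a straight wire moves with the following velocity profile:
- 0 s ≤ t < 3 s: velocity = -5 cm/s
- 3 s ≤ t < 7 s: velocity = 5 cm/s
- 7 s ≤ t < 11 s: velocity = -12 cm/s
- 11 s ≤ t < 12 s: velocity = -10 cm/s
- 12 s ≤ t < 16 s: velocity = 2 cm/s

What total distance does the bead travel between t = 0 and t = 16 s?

101 cm

Distance (not displacement) is the total path length: add the absolute areas under v-t.
0–3 s: |-5| × 3 = 15 cm
3–7 s: |5| × 4 = 20 cm
7–11 s: |-12| × 4 = 48 cm
11–12 s: |-10| × 1 = 10 cm
12–16 s: |2| × 4 = 8 cm
Total distance = 101 cm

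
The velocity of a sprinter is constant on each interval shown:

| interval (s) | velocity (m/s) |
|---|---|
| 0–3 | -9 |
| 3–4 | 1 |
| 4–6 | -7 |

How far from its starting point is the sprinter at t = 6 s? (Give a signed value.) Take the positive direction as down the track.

-40 m

Net displacement equals the area under the velocity-time graph (areas below the axis count negative).
0–3 s: -9 × 3 = -27 m
3–4 s: 1 × 1 = 1 m
4–6 s: -7 × 2 = -14 m
Net displacement = -40 m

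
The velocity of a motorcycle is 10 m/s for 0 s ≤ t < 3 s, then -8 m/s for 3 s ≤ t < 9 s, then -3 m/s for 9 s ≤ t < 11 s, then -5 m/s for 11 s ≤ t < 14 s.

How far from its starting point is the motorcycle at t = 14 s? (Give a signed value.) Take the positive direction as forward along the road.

Displacement is the signed area under the v-t curve.
0–3 s: 10 × 3 = 30 m
3–9 s: -8 × 6 = -48 m
9–11 s: -3 × 2 = -6 m
11–14 s: -5 × 3 = -15 m
Net displacement = -39 m

-39 m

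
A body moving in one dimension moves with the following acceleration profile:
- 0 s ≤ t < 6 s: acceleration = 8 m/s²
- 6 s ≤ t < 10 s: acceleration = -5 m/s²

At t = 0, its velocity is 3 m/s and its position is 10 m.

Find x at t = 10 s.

336 m

On each constant-a segment, Δv = aΔt and Δx = v₀Δt + ½aΔt²; chain segment to segment.
0–6 s: v starts 3 m/s; Δx = 3·6 + ½·8·6² = 162 m; v ends 51 m/s.
6–10 s: v starts 51 m/s; Δx = 51·4 + ½·-5·4² = 164 m; v ends 31 m/s.
x(10) = 10 + Σ Δx = 336 m.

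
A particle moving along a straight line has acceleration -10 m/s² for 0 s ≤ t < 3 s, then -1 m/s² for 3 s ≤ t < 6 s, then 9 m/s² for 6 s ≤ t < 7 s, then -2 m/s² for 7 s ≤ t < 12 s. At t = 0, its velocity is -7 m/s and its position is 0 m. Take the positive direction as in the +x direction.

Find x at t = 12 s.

-397 m

On each constant-a segment, Δv = aΔt and Δx = v₀Δt + ½aΔt²; chain segment to segment.
0–3 s: v starts -7 m/s; Δx = -7·3 + ½·-10·3² = -66 m; v ends -37 m/s.
3–6 s: v starts -37 m/s; Δx = -37·3 + ½·-1·3² = -115.5 m; v ends -40 m/s.
6–7 s: v starts -40 m/s; Δx = -40·1 + ½·9·1² = -35.5 m; v ends -31 m/s.
7–12 s: v starts -31 m/s; Δx = -31·5 + ½·-2·5² = -180 m; v ends -41 m/s.
x(12) = 0 + Σ Δx = -397 m.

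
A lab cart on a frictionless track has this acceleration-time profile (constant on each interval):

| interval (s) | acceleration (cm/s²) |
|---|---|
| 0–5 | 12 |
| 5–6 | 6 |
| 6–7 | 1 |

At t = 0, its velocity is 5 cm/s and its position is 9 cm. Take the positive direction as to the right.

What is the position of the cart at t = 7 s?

323.5 cm

On each constant-a segment, Δv = aΔt and Δx = v₀Δt + ½aΔt²; chain segment to segment.
0–5 s: v starts 5 cm/s; Δx = 5·5 + ½·12·5² = 175 cm; v ends 65 cm/s.
5–6 s: v starts 65 cm/s; Δx = 65·1 + ½·6·1² = 68 cm; v ends 71 cm/s.
6–7 s: v starts 71 cm/s; Δx = 71·1 + ½·1·1² = 71.5 cm; v ends 72 cm/s.
x(7) = 9 + Σ Δx = 323.5 cm.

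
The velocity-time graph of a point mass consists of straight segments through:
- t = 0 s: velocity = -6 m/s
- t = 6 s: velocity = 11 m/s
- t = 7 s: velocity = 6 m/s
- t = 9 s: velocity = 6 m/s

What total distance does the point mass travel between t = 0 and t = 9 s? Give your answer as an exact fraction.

1639/34 m

Distance (not displacement) is the total path length: add the absolute areas under v-t.
0–6 s: v = 0 at t = 36/17 s; triangle areas 108/17 + 363/17 = 471/17 m
6–7 s: |½(11 + 6)(1)| = 8.5 m
7–9 s: |6| × 2 = 12 m
Total distance = 1639/34 m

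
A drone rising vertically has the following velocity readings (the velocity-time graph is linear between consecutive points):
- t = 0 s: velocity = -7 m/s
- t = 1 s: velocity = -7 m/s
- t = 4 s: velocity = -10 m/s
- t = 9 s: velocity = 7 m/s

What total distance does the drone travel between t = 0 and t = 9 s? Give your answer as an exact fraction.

Distance (not displacement) is the total path length: add the absolute areas under v-t.
0–1 s: |-7| × 1 = 7 m
1–4 s: |½(-7 + -10)(3)| = 25.5 m
4–9 s: v = 0 at t = 118/17 s; triangle areas 250/17 + 245/34 = 745/34 m
Total distance = 925/17 m

925/17 m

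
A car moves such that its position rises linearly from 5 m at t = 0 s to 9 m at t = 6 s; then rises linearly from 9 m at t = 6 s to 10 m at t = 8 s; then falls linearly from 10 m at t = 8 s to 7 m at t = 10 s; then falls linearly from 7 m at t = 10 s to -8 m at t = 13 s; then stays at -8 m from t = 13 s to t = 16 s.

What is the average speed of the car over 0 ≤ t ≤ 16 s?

1.4375 m/s

Average speed = (total path length)/(elapsed time); on a piecewise-linear x-t graph the path length is Σ|Δx|.
0–6 s: |Δx| = |9 − 5| = 4 m
6–8 s: |Δx| = |10 − 9| = 1 m
8–10 s: |Δx| = |7 − 10| = 3 m
10–13 s: |Δx| = |-8 − 7| = 15 m
13–16 s: |Δx| = |-8 − -8| = 0 m
Total path = 23 m; average speed = 23/16 = 1.4375 m/s.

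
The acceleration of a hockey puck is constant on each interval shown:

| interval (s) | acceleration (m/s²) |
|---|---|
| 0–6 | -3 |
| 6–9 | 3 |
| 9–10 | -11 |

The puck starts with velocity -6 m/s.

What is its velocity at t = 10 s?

Δv equals the area under the a-t graph; then v = v₀ + Δv.
0–6 s: -3 × 6 = -18 m/s
6–9 s: 3 × 3 = 9 m/s
9–10 s: -11 × 1 = -11 m/s
Δv = -20 m/s, so v(10) = -6 + (-20) = -26 m/s.

-26 m/s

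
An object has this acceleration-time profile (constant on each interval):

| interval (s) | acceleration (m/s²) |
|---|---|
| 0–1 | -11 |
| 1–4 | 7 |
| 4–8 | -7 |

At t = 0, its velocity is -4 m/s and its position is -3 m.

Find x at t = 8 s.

-58 m

On each constant-a segment, Δv = aΔt and Δx = v₀Δt + ½aΔt²; chain segment to segment.
0–1 s: v starts -4 m/s; Δx = -4·1 + ½·-11·1² = -9.5 m; v ends -15 m/s.
1–4 s: v starts -15 m/s; Δx = -15·3 + ½·7·3² = -13.5 m; v ends 6 m/s.
4–8 s: v starts 6 m/s; Δx = 6·4 + ½·-7·4² = -32 m; v ends -22 m/s.
x(8) = -3 + Σ Δx = -58 m.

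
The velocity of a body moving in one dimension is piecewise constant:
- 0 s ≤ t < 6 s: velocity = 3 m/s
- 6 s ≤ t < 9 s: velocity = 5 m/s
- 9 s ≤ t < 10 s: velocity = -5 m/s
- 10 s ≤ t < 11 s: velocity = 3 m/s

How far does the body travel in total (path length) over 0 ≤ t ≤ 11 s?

41 m

Distance (not displacement) is the total path length: add the absolute areas under v-t.
0–6 s: |3| × 6 = 18 m
6–9 s: |5| × 3 = 15 m
9–10 s: |-5| × 1 = 5 m
10–11 s: |3| × 1 = 3 m
Total distance = 41 m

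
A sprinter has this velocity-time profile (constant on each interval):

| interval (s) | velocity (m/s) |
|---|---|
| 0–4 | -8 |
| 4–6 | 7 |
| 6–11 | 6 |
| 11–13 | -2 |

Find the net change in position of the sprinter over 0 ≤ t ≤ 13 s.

Net displacement equals the area under the velocity-time graph (areas below the axis count negative).
0–4 s: -8 × 4 = -32 m
4–6 s: 7 × 2 = 14 m
6–11 s: 6 × 5 = 30 m
11–13 s: -2 × 2 = -4 m
Net displacement = 8 m

8 m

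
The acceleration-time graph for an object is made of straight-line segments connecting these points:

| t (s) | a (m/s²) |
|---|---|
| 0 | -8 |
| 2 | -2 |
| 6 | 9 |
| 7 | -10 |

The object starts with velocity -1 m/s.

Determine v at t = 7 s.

2.5 m/s

Δv equals the area under the a-t graph; then v = v₀ + Δv.
0–2 s: ½(-8 + -2)(2) = -10 m/s
2–6 s: ½(-2 + 9)(4) = 14 m/s
6–7 s: ½(9 + -10)(1) = -0.5 m/s
Δv = 3.5 m/s, so v(7) = -1 + (3.5) = 2.5 m/s.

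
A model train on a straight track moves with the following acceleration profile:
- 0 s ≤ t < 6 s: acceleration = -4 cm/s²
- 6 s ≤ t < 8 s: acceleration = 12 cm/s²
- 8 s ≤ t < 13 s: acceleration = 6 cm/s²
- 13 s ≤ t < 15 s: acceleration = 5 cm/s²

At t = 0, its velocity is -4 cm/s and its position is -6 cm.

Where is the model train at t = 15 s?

On each constant-a segment, Δv = aΔt and Δx = v₀Δt + ½aΔt²; chain segment to segment.
0–6 s: v starts -4 cm/s; Δx = -4·6 + ½·-4·6² = -96 cm; v ends -28 cm/s.
6–8 s: v starts -28 cm/s; Δx = -28·2 + ½·12·2² = -32 cm; v ends -4 cm/s.
8–13 s: v starts -4 cm/s; Δx = -4·5 + ½·6·5² = 55 cm; v ends 26 cm/s.
13–15 s: v starts 26 cm/s; Δx = 26·2 + ½·5·2² = 62 cm; v ends 36 cm/s.
x(15) = -6 + Σ Δx = -17 cm.

-17 cm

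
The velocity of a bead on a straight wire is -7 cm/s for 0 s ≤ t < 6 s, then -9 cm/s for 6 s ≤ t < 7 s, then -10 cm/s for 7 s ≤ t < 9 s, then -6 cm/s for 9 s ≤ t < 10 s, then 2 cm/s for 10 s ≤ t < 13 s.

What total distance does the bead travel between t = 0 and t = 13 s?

83 cm

Total distance travelled is ∫|v| dt — sum the magnitudes of each area piece.
0–6 s: |-7| × 6 = 42 cm
6–7 s: |-9| × 1 = 9 cm
7–9 s: |-10| × 2 = 20 cm
9–10 s: |-6| × 1 = 6 cm
10–13 s: |2| × 3 = 6 cm
Total distance = 83 cm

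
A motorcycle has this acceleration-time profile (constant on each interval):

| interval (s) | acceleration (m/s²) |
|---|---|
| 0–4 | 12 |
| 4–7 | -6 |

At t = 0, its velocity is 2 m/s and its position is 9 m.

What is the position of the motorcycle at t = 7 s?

236 m

On each constant-a segment, Δv = aΔt and Δx = v₀Δt + ½aΔt²; chain segment to segment.
0–4 s: v starts 2 m/s; Δx = 2·4 + ½·12·4² = 104 m; v ends 50 m/s.
4–7 s: v starts 50 m/s; Δx = 50·3 + ½·-6·3² = 123 m; v ends 32 m/s.
x(7) = 9 + Σ Δx = 236 m.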